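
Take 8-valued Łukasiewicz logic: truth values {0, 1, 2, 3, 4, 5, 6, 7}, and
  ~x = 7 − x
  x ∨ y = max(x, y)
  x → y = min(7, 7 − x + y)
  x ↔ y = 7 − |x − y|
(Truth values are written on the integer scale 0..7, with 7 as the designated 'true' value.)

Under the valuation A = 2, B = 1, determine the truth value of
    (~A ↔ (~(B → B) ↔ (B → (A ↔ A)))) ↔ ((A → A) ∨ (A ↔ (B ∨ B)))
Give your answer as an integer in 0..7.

2

~A = ~2 = 5
B → B = 1 → 1 = 7
~(B → B) = ~7 = 0
A ↔ A = 2 ↔ 2 = 7
B → (A ↔ A) = 1 → 7 = 7
~(B → B) ↔ (B → (A ↔ A)) = 0 ↔ 7 = 0
~A ↔ (~(B → B) ↔ (B → (A ↔ A))) = 5 ↔ 0 = 2
A → A = 2 → 2 = 7
B ∨ B = 1 ∨ 1 = 1
A ↔ (B ∨ B) = 2 ↔ 1 = 6
(A → A) ∨ (A ↔ (B ∨ B)) = 7 ∨ 6 = 7
(~A ↔ (~(B → B) ↔ (B → (A ↔ A)))) ↔ ((A → A) ∨ (A ↔ (B ∨ B))) = 2 ↔ 7 = 2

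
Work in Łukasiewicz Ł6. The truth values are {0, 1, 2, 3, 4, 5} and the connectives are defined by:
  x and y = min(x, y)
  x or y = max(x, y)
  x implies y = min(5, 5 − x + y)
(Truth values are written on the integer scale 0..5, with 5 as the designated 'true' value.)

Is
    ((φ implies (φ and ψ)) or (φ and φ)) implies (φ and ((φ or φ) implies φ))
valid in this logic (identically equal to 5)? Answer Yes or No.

No

Counterexample: take φ = 0, ψ = 0.
φ and ψ = 0 and 0 = 0
φ implies (φ and ψ) = 0 implies 0 = 5
φ and φ = 0 and 0 = 0
(φ implies (φ and ψ)) or (φ and φ) = 5 or 0 = 5
φ or φ = 0 or 0 = 0
(φ or φ) implies φ = 0 implies 0 = 5
φ and ((φ or φ) implies φ) = 0 and 5 = 0
((φ implies (φ and ψ)) or (φ and φ)) implies (φ and ((φ or φ) implies φ)) = 5 implies 0 = 0
This gives 0 ≠ 5.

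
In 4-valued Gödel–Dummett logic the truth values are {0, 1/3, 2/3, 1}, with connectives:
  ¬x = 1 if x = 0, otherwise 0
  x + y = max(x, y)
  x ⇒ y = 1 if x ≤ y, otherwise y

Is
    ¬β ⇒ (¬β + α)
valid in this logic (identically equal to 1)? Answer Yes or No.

Yes

α = 0, β = 0 ↦ 1
α = 0, β = 1/3 ↦ 1
α = 0, β = 2/3 ↦ 1
α = 0, β = 1 ↦ 1
α = 1/3, β = 0 ↦ 1
α = 1/3, β = 1/3 ↦ 1
α = 1/3, β = 2/3 ↦ 1
α = 1/3, β = 1 ↦ 1
α = 2/3, β = 0 ↦ 1
α = 2/3, β = 1/3 ↦ 1
α = 2/3, β = 2/3 ↦ 1
α = 2/3, β = 1 ↦ 1
α = 1, β = 0 ↦ 1
α = 1, β = 1/3 ↦ 1
α = 1, β = 2/3 ↦ 1
α = 1, β = 1 ↦ 1
Every assignment gives a value ≥ 1.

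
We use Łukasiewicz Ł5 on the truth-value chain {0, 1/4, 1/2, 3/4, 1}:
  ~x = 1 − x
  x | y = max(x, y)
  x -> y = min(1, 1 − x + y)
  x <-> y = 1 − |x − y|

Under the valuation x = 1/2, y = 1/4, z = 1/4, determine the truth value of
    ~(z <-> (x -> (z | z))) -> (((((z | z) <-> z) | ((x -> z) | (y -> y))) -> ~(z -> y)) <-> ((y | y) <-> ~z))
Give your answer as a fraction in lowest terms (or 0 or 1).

z | z = 1/4 | 1/4 = 1/4
x -> (z | z) = 1/2 -> 1/4 = 3/4
z <-> (x -> (z | z)) = 1/4 <-> 3/4 = 1/2
~(z <-> (x -> (z | z))) = ~1/2 = 1/2
z | z = 1/4 | 1/4 = 1/4
(z | z) <-> z = 1/4 <-> 1/4 = 1
x -> z = 1/2 -> 1/4 = 3/4
y -> y = 1/4 -> 1/4 = 1
(x -> z) | (y -> y) = 3/4 | 1 = 1
((z | z) <-> z) | ((x -> z) | (y -> y)) = 1 | 1 = 1
z -> y = 1/4 -> 1/4 = 1
~(z -> y) = ~1 = 0
(((z | z) <-> z) | ((x -> z) | (y -> y))) -> ~(z -> y) = 1 -> 0 = 0
y | y = 1/4 | 1/4 = 1/4
~z = ~1/4 = 3/4
(y | y) <-> ~z = 1/4 <-> 3/4 = 1/2
((((z | z) <-> z) | ((x -> z) | (y -> y))) -> ~(z -> y)) <-> ((y | y) <-> ~z) = 0 <-> 1/2 = 1/2
~(z <-> (x -> (z | z))) -> (((((z | z) <-> z) | ((x -> z) | (y -> y))) -> ~(z -> y)) <-> ((y | y) <-> ~z)) = 1/2 -> 1/2 = 1

1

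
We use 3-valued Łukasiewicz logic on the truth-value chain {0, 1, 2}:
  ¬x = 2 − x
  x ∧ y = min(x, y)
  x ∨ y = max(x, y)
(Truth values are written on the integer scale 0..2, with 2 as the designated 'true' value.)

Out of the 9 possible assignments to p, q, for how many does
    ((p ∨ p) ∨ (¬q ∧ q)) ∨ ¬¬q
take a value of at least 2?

p = 0, q = 0 ↦ 0  <
p = 0, q = 1 ↦ 1  <
p = 0, q = 2 ↦ 2  ≥
p = 1, q = 0 ↦ 1  <
p = 1, q = 1 ↦ 1  <
p = 1, q = 2 ↦ 2  ≥
p = 2, q = 0 ↦ 2  ≥
p = 2, q = 1 ↦ 2  ≥
p = 2, q = 2 ↦ 2  ≥
So 5 of the 9 assignments meet the threshold.

5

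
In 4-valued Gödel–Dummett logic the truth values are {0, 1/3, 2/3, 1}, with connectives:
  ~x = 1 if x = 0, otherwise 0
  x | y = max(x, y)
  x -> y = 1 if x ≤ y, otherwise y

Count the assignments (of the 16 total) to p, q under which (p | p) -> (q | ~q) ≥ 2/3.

14

p = 0, q = 0 ↦ 1  ≥
p = 0, q = 1/3 ↦ 1  ≥
p = 0, q = 2/3 ↦ 1  ≥
p = 0, q = 1 ↦ 1  ≥
p = 1/3, q = 0 ↦ 1  ≥
p = 1/3, q = 1/3 ↦ 1  ≥
p = 1/3, q = 2/3 ↦ 1  ≥
p = 1/3, q = 1 ↦ 1  ≥
p = 2/3, q = 0 ↦ 1  ≥
p = 2/3, q = 1/3 ↦ 1/3  <
p = 2/3, q = 2/3 ↦ 1  ≥
p = 2/3, q = 1 ↦ 1  ≥
p = 1, q = 0 ↦ 1  ≥
p = 1, q = 1/3 ↦ 1/3  <
p = 1, q = 2/3 ↦ 2/3  ≥
p = 1, q = 1 ↦ 1  ≥
So 14 of the 16 assignments meet the threshold.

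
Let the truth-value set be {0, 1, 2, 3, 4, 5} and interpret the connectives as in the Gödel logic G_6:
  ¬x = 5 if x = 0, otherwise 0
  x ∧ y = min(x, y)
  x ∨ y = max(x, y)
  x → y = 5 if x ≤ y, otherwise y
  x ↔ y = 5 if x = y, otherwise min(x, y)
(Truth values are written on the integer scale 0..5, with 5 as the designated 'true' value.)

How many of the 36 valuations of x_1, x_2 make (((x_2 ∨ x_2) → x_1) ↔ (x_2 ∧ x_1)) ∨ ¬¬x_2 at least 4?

value 5: 30 assignments (counts)
value 0: 6 assignments
So 30 of the 36 assignments meet the threshold.

30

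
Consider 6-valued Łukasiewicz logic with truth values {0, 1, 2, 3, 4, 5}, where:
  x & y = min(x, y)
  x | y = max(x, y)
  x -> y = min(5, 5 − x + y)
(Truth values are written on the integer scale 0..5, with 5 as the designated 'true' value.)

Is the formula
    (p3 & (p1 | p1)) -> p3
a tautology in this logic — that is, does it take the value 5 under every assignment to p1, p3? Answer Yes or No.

Yes

At p1 = 0, p3 = 2, for instance:
p1 | p1 = 0 | 0 = 0
p3 & (p1 | p1) = 2 & 0 = 0
(p3 & (p1 | p1)) -> p3 = 0 -> 2 = 5
and checking the remaining 35 assignments likewise gives ≥ 5 in every case.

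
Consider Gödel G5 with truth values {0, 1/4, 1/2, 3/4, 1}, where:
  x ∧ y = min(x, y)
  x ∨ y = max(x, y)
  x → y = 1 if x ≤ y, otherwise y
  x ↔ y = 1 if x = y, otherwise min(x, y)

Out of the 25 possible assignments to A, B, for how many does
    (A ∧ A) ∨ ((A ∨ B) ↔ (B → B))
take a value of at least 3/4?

value 1: 9 assignments (counts)
value 3/4: 7 assignments (counts)
value 1/2: 5 assignments
value 1/4: 3 assignments
value 0: 1 assignment
So 16 of the 25 assignments meet the threshold.

16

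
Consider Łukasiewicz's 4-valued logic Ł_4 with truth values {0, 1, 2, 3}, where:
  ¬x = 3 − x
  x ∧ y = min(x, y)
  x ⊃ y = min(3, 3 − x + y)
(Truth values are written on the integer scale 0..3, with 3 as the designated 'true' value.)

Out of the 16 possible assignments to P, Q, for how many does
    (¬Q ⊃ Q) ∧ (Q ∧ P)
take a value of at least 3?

P = 0, Q = 0 ↦ 0  <
P = 0, Q = 1 ↦ 0  <
P = 0, Q = 2 ↦ 0  <
P = 0, Q = 3 ↦ 0  <
P = 1, Q = 0 ↦ 0  <
P = 1, Q = 1 ↦ 1  <
P = 1, Q = 2 ↦ 1  <
P = 1, Q = 3 ↦ 1  <
P = 2, Q = 0 ↦ 0  <
P = 2, Q = 1 ↦ 1  <
P = 2, Q = 2 ↦ 2  <
P = 2, Q = 3 ↦ 2  <
P = 3, Q = 0 ↦ 0  <
P = 3, Q = 1 ↦ 1  <
P = 3, Q = 2 ↦ 2  <
P = 3, Q = 3 ↦ 3  ≥
So 1 of the 16 assignments meets the threshold.

1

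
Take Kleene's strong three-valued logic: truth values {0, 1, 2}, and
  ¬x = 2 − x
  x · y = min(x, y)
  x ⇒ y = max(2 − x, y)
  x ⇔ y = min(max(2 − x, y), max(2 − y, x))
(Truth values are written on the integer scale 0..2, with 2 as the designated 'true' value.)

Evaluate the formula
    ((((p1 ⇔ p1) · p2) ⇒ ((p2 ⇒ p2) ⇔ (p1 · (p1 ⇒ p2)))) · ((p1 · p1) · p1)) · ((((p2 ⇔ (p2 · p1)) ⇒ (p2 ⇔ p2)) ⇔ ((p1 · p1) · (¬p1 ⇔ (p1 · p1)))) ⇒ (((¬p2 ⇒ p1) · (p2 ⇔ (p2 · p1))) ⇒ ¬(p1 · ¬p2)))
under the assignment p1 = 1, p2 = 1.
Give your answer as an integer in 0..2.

1

p1 ⇔ p1 = 1 ⇔ 1 = 1
(p1 ⇔ p1) · p2 = 1 · 1 = 1
p2 ⇒ p2 = 1 ⇒ 1 = 1
p1 ⇒ p2 = 1 ⇒ 1 = 1
p1 · (p1 ⇒ p2) = 1 · 1 = 1
(p2 ⇒ p2) ⇔ (p1 · (p1 ⇒ p2)) = 1 ⇔ 1 = 1
((p1 ⇔ p1) · p2) ⇒ ((p2 ⇒ p2) ⇔ (p1 · (p1 ⇒ p2))) = 1 ⇒ 1 = 1
p1 · p1 = 1 · 1 = 1
(p1 · p1) · p1 = 1 · 1 = 1
(((p1 ⇔ p1) · p2) ⇒ ((p2 ⇒ p2) ⇔ (p1 · (p1 ⇒ p2)))) · ((p1 · p1) · p1) = 1 · 1 = 1
p2 · p1 = 1 · 1 = 1
p2 ⇔ (p2 · p1) = 1 ⇔ 1 = 1
p2 ⇔ p2 = 1 ⇔ 1 = 1
(p2 ⇔ (p2 · p1)) ⇒ (p2 ⇔ p2) = 1 ⇒ 1 = 1
p1 · p1 = 1 · 1 = 1
¬p1 = ¬1 = 1
p1 · p1 = 1 · 1 = 1
¬p1 ⇔ (p1 · p1) = 1 ⇔ 1 = 1
(p1 · p1) · (¬p1 ⇔ (p1 · p1)) = 1 · 1 = 1
((p2 ⇔ (p2 · p1)) ⇒ (p2 ⇔ p2)) ⇔ ((p1 · p1) · (¬p1 ⇔ (p1 · p1))) = 1 ⇔ 1 = 1
¬p2 = ¬1 = 1
¬p2 ⇒ p1 = 1 ⇒ 1 = 1
p2 · p1 = 1 · 1 = 1
p2 ⇔ (p2 · p1) = 1 ⇔ 1 = 1
(¬p2 ⇒ p1) · (p2 ⇔ (p2 · p1)) = 1 · 1 = 1
¬p2 = ¬1 = 1
p1 · ¬p2 = 1 · 1 = 1
¬(p1 · ¬p2) = ¬1 = 1
((¬p2 ⇒ p1) · (p2 ⇔ (p2 · p1))) ⇒ ¬(p1 · ¬p2) = 1 ⇒ 1 = 1
(((p2 ⇔ (p2 · p1)) ⇒ (p2 ⇔ p2)) ⇔ ((p1 · p1) · (¬p1 ⇔ (p1 · p1)))) ⇒ (((¬p2 ⇒ p1) · (p2 ⇔ (p2 · p1))) ⇒ ¬(p1 · ¬p2)) = 1 ⇒ 1 = 1
((((p1 ⇔ p1) · p2) ⇒ ((p2 ⇒ p2) ⇔ (p1 · (p1 ⇒ p2)))) · ((p1 · p1) · p1)) · ((((p2 ⇔ (p2 · p1)) ⇒ (p2 ⇔ p2)) ⇔ ((p1 · p1) · (¬p1 ⇔ (p1 · p1)))) ⇒ (((¬p2 ⇒ p1) · (p2 ⇔ (p2 · p1))) ⇒ ¬(p1 · ¬p2))) = 1 · 1 = 1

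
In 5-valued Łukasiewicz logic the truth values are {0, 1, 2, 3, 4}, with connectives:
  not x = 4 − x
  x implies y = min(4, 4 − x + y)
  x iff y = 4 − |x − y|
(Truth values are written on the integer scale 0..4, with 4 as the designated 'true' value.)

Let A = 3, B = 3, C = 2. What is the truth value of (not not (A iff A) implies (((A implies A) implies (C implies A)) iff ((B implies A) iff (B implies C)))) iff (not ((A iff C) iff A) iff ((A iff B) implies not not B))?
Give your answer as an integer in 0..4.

2

A iff A = 3 iff 3 = 4
not (A iff A) = not 4 = 0
not not (A iff A) = not 0 = 4
A implies A = 3 implies 3 = 4
C implies A = 2 implies 3 = 4
(A implies A) implies (C implies A) = 4 implies 4 = 4
B implies A = 3 implies 3 = 4
B implies C = 3 implies 2 = 3
(B implies A) iff (B implies C) = 4 iff 3 = 3
((A implies A) implies (C implies A)) iff ((B implies A) iff (B implies C)) = 4 iff 3 = 3
not not (A iff A) implies (((A implies A) implies (C implies A)) iff ((B implies A) iff (B implies C))) = 4 implies 3 = 3
A iff C = 3 iff 2 = 3
(A iff C) iff A = 3 iff 3 = 4
not ((A iff C) iff A) = not 4 = 0
A iff B = 3 iff 3 = 4
not B = not 3 = 1
not not B = not 1 = 3
(A iff B) implies not not B = 4 implies 3 = 3
not ((A iff C) iff A) iff ((A iff B) implies not not B) = 0 iff 3 = 1
(not not (A iff A) implies (((A implies A) implies (C implies A)) iff ((B implies A) iff (B implies C)))) iff (not ((A iff C) iff A) iff ((A iff B) implies not not B)) = 3 iff 1 = 2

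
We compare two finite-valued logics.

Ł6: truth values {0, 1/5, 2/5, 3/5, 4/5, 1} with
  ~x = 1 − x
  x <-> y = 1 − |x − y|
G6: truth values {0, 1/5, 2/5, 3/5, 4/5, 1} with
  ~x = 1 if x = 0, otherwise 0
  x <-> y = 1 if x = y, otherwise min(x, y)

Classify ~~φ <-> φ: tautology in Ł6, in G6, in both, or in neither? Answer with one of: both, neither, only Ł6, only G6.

only Ł6

In Ł6: every assignment gives 1 — tautology.
In G6: at φ = 1/5 the value is 1/5 — not a tautology.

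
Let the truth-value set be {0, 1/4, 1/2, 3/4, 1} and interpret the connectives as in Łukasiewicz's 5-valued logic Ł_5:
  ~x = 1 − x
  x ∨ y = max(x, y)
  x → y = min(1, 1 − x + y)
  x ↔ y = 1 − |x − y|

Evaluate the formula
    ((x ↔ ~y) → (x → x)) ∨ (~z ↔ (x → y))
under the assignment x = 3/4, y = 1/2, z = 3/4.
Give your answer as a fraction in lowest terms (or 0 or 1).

~y = ~1/2 = 1/2
x ↔ ~y = 3/4 ↔ 1/2 = 3/4
x → x = 3/4 → 3/4 = 1
(x ↔ ~y) → (x → x) = 3/4 → 1 = 1
~z = ~3/4 = 1/4
x → y = 3/4 → 1/2 = 3/4
~z ↔ (x → y) = 1/4 ↔ 3/4 = 1/2
((x ↔ ~y) → (x → x)) ∨ (~z ↔ (x → y)) = 1 ∨ 1/2 = 1

1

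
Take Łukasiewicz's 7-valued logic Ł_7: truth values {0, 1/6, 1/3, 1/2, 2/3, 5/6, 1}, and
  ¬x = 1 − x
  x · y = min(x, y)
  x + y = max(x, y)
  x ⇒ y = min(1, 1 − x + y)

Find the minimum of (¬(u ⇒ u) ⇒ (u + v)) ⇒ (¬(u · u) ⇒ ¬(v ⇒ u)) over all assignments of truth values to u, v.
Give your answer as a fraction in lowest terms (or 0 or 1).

Take u = 0, v = 0:
u ⇒ u = 0 ⇒ 0 = 1
¬(u ⇒ u) = ¬1 = 0
u + v = 0 + 0 = 0
¬(u ⇒ u) ⇒ (u + v) = 0 ⇒ 0 = 1
u · u = 0 · 0 = 0
¬(u · u) = ¬0 = 1
v ⇒ u = 0 ⇒ 0 = 1
¬(v ⇒ u) = ¬1 = 0
¬(u · u) ⇒ ¬(v ⇒ u) = 1 ⇒ 0 = 0
(¬(u ⇒ u) ⇒ (u + v)) ⇒ (¬(u · u) ⇒ ¬(v ⇒ u)) = 1 ⇒ 0 = 0
No assignment yields a value below 0, so this is the minimum.

0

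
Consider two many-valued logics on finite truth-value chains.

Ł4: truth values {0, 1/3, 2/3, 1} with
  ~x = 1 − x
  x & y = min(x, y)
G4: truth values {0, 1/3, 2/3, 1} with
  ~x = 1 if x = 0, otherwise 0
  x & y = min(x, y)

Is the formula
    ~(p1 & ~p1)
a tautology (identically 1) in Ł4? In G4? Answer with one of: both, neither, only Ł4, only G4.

only G4

In Ł4: at p1 = 1/3 the value is 2/3 — not a tautology.
In G4: every assignment gives 1 — tautology.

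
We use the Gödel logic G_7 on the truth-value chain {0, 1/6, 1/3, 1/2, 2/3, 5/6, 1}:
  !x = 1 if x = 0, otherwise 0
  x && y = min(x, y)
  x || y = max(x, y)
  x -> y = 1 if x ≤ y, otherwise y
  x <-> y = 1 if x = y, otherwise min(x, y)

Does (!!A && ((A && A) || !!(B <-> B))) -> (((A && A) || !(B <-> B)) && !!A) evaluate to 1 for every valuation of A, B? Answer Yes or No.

Counterexample: take A = 1/6, B = 0.
!A = !1/6 = 0
!!A = !0 = 1
A && A = 1/6 && 1/6 = 1/6
B <-> B = 0 <-> 0 = 1
!(B <-> B) = !1 = 0
!!(B <-> B) = !0 = 1
(A && A) || !!(B <-> B) = 1/6 || 1 = 1
!!A && ((A && A) || !!(B <-> B)) = 1 && 1 = 1
A && A = 1/6 && 1/6 = 1/6
B <-> B = 0 <-> 0 = 1
!(B <-> B) = !1 = 0
(A && A) || !(B <-> B) = 1/6 || 0 = 1/6
!A = !1/6 = 0
!!A = !0 = 1
((A && A) || !(B <-> B)) && !!A = 1/6 && 1 = 1/6
(!!A && ((A && A) || !!(B <-> B))) -> (((A && A) || !(B <-> B)) && !!A) = 1 -> 1/6 = 1/6
This gives 1/6 ≠ 1.

No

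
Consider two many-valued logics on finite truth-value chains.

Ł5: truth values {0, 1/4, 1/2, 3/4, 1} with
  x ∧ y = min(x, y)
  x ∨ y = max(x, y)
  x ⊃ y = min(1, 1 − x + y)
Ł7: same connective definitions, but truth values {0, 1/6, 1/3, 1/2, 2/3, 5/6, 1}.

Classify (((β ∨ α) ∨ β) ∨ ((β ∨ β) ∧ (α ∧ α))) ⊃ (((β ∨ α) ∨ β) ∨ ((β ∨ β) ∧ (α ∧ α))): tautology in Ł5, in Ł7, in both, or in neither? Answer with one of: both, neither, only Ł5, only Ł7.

In Ł5: every assignment gives 1 — tautology.
In Ł7: every assignment gives 1 — tautology.

both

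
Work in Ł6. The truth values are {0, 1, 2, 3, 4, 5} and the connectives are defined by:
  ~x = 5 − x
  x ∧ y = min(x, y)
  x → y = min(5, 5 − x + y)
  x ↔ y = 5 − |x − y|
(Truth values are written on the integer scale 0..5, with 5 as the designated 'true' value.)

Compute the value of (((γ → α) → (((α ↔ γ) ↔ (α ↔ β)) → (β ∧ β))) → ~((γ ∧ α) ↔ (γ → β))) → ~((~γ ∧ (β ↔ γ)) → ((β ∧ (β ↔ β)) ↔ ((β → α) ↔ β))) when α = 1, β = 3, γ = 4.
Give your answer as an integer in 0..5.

γ → α = 4 → 1 = 2
α ↔ γ = 1 ↔ 4 = 2
α ↔ β = 1 ↔ 3 = 3
(α ↔ γ) ↔ (α ↔ β) = 2 ↔ 3 = 4
β ∧ β = 3 ∧ 3 = 3
((α ↔ γ) ↔ (α ↔ β)) → (β ∧ β) = 4 → 3 = 4
(γ → α) → (((α ↔ γ) ↔ (α ↔ β)) → (β ∧ β)) = 2 → 4 = 5
γ ∧ α = 4 ∧ 1 = 1
γ → β = 4 → 3 = 4
(γ ∧ α) ↔ (γ → β) = 1 ↔ 4 = 2
~((γ ∧ α) ↔ (γ → β)) = ~2 = 3
((γ → α) → (((α ↔ γ) ↔ (α ↔ β)) → (β ∧ β))) → ~((γ ∧ α) ↔ (γ → β)) = 5 → 3 = 3
~γ = ~4 = 1
β ↔ γ = 3 ↔ 4 = 4
~γ ∧ (β ↔ γ) = 1 ∧ 4 = 1
β ↔ β = 3 ↔ 3 = 5
β ∧ (β ↔ β) = 3 ∧ 5 = 3
β → α = 3 → 1 = 3
(β → α) ↔ β = 3 ↔ 3 = 5
(β ∧ (β ↔ β)) ↔ ((β → α) ↔ β) = 3 ↔ 5 = 3
(~γ ∧ (β ↔ γ)) → ((β ∧ (β ↔ β)) ↔ ((β → α) ↔ β)) = 1 → 3 = 5
~((~γ ∧ (β ↔ γ)) → ((β ∧ (β ↔ β)) ↔ ((β → α) ↔ β))) = ~5 = 0
(((γ → α) → (((α ↔ γ) ↔ (α ↔ β)) → (β ∧ β))) → ~((γ ∧ α) ↔ (γ → β))) → ~((~γ ∧ (β ↔ γ)) → ((β ∧ (β ↔ β)) ↔ ((β → α) ↔ β))) = 3 → 0 = 2

2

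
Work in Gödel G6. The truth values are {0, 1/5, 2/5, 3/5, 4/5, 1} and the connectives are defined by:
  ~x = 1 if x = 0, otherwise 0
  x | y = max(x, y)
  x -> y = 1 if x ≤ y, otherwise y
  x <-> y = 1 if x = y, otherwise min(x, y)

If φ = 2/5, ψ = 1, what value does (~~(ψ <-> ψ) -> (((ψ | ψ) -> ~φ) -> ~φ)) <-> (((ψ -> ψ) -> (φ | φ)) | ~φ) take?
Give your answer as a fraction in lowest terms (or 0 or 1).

ψ <-> ψ = 1 <-> 1 = 1
~(ψ <-> ψ) = ~1 = 0
~~(ψ <-> ψ) = ~0 = 1
ψ | ψ = 1 | 1 = 1
~φ = ~2/5 = 0
(ψ | ψ) -> ~φ = 1 -> 0 = 0
~φ = ~2/5 = 0
((ψ | ψ) -> ~φ) -> ~φ = 0 -> 0 = 1
~~(ψ <-> ψ) -> (((ψ | ψ) -> ~φ) -> ~φ) = 1 -> 1 = 1
ψ -> ψ = 1 -> 1 = 1
φ | φ = 2/5 | 2/5 = 2/5
(ψ -> ψ) -> (φ | φ) = 1 -> 2/5 = 2/5
~φ = ~2/5 = 0
((ψ -> ψ) -> (φ | φ)) | ~φ = 2/5 | 0 = 2/5
(~~(ψ <-> ψ) -> (((ψ | ψ) -> ~φ) -> ~φ)) <-> (((ψ -> ψ) -> (φ | φ)) | ~φ) = 1 <-> 2/5 = 2/5

2/5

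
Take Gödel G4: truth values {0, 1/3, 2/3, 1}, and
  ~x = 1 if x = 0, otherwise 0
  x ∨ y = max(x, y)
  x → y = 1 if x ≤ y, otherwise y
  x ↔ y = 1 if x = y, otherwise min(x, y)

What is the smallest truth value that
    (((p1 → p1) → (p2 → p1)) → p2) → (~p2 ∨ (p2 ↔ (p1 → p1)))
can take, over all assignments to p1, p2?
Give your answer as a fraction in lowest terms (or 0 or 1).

1/3

Take p1 = 0, p2 = 1/3:
p1 → p1 = 0 → 0 = 1
p2 → p1 = 1/3 → 0 = 0
(p1 → p1) → (p2 → p1) = 1 → 0 = 0
((p1 → p1) → (p2 → p1)) → p2 = 0 → 1/3 = 1
~p2 = ~1/3 = 0
p1 → p1 = 0 → 0 = 1
p2 ↔ (p1 → p1) = 1/3 ↔ 1 = 1/3
~p2 ∨ (p2 ↔ (p1 → p1)) = 0 ∨ 1/3 = 1/3
(((p1 → p1) → (p2 → p1)) → p2) → (~p2 ∨ (p2 ↔ (p1 → p1))) = 1 → 1/3 = 1/3
No assignment yields a value below 1/3, so this is the minimum.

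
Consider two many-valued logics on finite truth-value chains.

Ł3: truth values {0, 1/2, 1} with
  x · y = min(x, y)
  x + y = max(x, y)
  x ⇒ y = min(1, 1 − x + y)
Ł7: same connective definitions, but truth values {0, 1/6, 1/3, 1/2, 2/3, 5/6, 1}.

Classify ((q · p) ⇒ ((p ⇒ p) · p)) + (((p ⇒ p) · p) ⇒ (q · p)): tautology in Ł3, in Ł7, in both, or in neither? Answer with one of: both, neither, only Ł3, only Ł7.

both

In Ł3: every assignment gives 1 — tautology.
In Ł7: every assignment gives 1 — tautology.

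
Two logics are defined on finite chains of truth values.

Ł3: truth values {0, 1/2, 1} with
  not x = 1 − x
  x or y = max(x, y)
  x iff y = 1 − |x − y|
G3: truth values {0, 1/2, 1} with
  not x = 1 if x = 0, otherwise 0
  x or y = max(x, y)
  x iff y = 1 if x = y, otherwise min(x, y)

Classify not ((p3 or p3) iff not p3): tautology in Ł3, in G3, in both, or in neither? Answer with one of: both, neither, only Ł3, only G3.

only G3

In Ł3: at p3 = 1/2 the value is 0 — not a tautology.
In G3: every assignment gives 1 — tautology.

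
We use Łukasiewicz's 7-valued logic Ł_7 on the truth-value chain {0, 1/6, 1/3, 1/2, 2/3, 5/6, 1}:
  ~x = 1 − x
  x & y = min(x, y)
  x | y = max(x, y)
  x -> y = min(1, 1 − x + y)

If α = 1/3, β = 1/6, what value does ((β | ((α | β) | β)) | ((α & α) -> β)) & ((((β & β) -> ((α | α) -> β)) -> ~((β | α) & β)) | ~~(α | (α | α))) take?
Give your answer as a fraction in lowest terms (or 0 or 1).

α | β = 1/3 | 1/6 = 1/3
(α | β) | β = 1/3 | 1/6 = 1/3
β | ((α | β) | β) = 1/6 | 1/3 = 1/3
α & α = 1/3 & 1/3 = 1/3
(α & α) -> β = 1/3 -> 1/6 = 5/6
(β | ((α | β) | β)) | ((α & α) -> β) = 1/3 | 5/6 = 5/6
β & β = 1/6 & 1/6 = 1/6
α | α = 1/3 | 1/3 = 1/3
(α | α) -> β = 1/3 -> 1/6 = 5/6
(β & β) -> ((α | α) -> β) = 1/6 -> 5/6 = 1
β | α = 1/6 | 1/3 = 1/3
(β | α) & β = 1/3 & 1/6 = 1/6
~((β | α) & β) = ~1/6 = 5/6
((β & β) -> ((α | α) -> β)) -> ~((β | α) & β) = 1 -> 5/6 = 5/6
α | α = 1/3 | 1/3 = 1/3
α | (α | α) = 1/3 | 1/3 = 1/3
~(α | (α | α)) = ~1/3 = 2/3
~~(α | (α | α)) = ~2/3 = 1/3
(((β & β) -> ((α | α) -> β)) -> ~((β | α) & β)) | ~~(α | (α | α)) = 5/6 | 1/3 = 5/6
((β | ((α | β) | β)) | ((α & α) -> β)) & ((((β & β) -> ((α | α) -> β)) -> ~((β | α) & β)) | ~~(α | (α | α))) = 5/6 & 5/6 = 5/6

5/6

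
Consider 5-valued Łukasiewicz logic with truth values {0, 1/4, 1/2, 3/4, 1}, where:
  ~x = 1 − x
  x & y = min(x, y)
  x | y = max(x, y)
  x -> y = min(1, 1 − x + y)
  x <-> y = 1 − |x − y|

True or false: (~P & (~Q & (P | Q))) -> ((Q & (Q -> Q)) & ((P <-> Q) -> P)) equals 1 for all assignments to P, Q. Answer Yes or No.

Counterexample: take P = 1/4, Q = 0.
~P = ~1/4 = 3/4
~Q = ~0 = 1
P | Q = 1/4 | 0 = 1/4
~Q & (P | Q) = 1 & 1/4 = 1/4
~P & (~Q & (P | Q)) = 3/4 & 1/4 = 1/4
Q -> Q = 0 -> 0 = 1
Q & (Q -> Q) = 0 & 1 = 0
P <-> Q = 1/4 <-> 0 = 3/4
(P <-> Q) -> P = 3/4 -> 1/4 = 1/2
(Q & (Q -> Q)) & ((P <-> Q) -> P) = 0 & 1/2 = 0
(~P & (~Q & (P | Q))) -> ((Q & (Q -> Q)) & ((P <-> Q) -> P)) = 1/4 -> 0 = 3/4
This gives 3/4 ≠ 1.

No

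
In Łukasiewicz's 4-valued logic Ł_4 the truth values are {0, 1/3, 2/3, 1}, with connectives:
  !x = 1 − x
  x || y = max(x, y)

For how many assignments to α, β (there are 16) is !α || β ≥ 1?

α = 0, β = 0 ↦ 1  ≥
α = 0, β = 1/3 ↦ 1  ≥
α = 0, β = 2/3 ↦ 1  ≥
α = 0, β = 1 ↦ 1  ≥
α = 1/3, β = 0 ↦ 2/3  <
α = 1/3, β = 1/3 ↦ 2/3  <
α = 1/3, β = 2/3 ↦ 2/3  <
α = 1/3, β = 1 ↦ 1  ≥
α = 2/3, β = 0 ↦ 1/3  <
α = 2/3, β = 1/3 ↦ 1/3  <
α = 2/3, β = 2/3 ↦ 2/3  <
α = 2/3, β = 1 ↦ 1  ≥
α = 1, β = 0 ↦ 0  <
α = 1, β = 1/3 ↦ 1/3  <
α = 1, β = 2/3 ↦ 2/3  <
α = 1, β = 1 ↦ 1  ≥
So 7 of the 16 assignments meet the threshold.

7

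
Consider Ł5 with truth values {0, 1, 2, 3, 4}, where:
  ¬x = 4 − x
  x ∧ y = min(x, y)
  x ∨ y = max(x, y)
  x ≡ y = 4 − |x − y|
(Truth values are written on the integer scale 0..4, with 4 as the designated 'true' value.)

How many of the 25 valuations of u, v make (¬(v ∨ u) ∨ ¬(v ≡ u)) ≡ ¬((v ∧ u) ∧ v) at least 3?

23

value 4: 13 assignments (counts)
value 3: 10 assignments (counts)
value 2: 2 assignments
So 23 of the 25 assignments meet the threshold.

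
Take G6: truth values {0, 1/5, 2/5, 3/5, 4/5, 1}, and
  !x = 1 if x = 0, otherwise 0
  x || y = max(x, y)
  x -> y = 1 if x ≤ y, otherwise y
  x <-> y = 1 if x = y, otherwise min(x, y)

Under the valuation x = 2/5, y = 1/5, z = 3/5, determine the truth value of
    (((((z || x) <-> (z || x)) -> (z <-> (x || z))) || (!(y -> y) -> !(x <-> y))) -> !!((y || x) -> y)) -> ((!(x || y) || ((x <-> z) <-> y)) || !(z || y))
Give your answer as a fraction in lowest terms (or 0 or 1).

1/5

z || x = 3/5 || 2/5 = 3/5
z || x = 3/5 || 2/5 = 3/5
(z || x) <-> (z || x) = 3/5 <-> 3/5 = 1
x || z = 2/5 || 3/5 = 3/5
z <-> (x || z) = 3/5 <-> 3/5 = 1
((z || x) <-> (z || x)) -> (z <-> (x || z)) = 1 -> 1 = 1
y -> y = 1/5 -> 1/5 = 1
!(y -> y) = !1 = 0
x <-> y = 2/5 <-> 1/5 = 1/5
!(x <-> y) = !1/5 = 0
!(y -> y) -> !(x <-> y) = 0 -> 0 = 1
(((z || x) <-> (z || x)) -> (z <-> (x || z))) || (!(y -> y) -> !(x <-> y)) = 1 || 1 = 1
y || x = 1/5 || 2/5 = 2/5
(y || x) -> y = 2/5 -> 1/5 = 1/5
!((y || x) -> y) = !1/5 = 0
!!((y || x) -> y) = !0 = 1
((((z || x) <-> (z || x)) -> (z <-> (x || z))) || (!(y -> y) -> !(x <-> y))) -> !!((y || x) -> y) = 1 -> 1 = 1
x || y = 2/5 || 1/5 = 2/5
!(x || y) = !2/5 = 0
x <-> z = 2/5 <-> 3/5 = 2/5
(x <-> z) <-> y = 2/5 <-> 1/5 = 1/5
!(x || y) || ((x <-> z) <-> y) = 0 || 1/5 = 1/5
z || y = 3/5 || 1/5 = 3/5
!(z || y) = !3/5 = 0
(!(x || y) || ((x <-> z) <-> y)) || !(z || y) = 1/5 || 0 = 1/5
(((((z || x) <-> (z || x)) -> (z <-> (x || z))) || (!(y -> y) -> !(x <-> y))) -> !!((y || x) -> y)) -> ((!(x || y) || ((x <-> z) <-> y)) || !(z || y)) = 1 -> 1/5 = 1/5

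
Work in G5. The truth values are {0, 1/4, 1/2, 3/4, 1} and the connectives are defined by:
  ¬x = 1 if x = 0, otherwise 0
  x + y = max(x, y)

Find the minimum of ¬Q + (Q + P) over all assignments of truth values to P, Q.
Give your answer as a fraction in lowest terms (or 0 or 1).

Take P = 0, Q = 1/4:
¬Q = ¬1/4 = 0
Q + P = 1/4 + 0 = 1/4
¬Q + (Q + P) = 0 + 1/4 = 1/4
No assignment yields a value below 1/4, so this is the minimum.

1/4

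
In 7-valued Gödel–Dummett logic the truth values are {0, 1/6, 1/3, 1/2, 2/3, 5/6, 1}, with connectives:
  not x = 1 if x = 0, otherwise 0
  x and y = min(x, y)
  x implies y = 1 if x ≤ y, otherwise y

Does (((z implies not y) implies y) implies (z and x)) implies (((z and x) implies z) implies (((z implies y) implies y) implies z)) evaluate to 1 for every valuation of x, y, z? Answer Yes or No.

Counterexample: take x = 0, y = 0, z = 1/6.
not y = not 0 = 1
z implies not y = 1/6 implies 1 = 1
(z implies not y) implies y = 1 implies 0 = 0
z and x = 1/6 and 0 = 0
((z implies not y) implies y) implies (z and x) = 0 implies 0 = 1
z and x = 1/6 and 0 = 0
(z and x) implies z = 0 implies 1/6 = 1
z implies y = 1/6 implies 0 = 0
(z implies y) implies y = 0 implies 0 = 1
((z implies y) implies y) implies z = 1 implies 1/6 = 1/6
((z and x) implies z) implies (((z implies y) implies y) implies z) = 1 implies 1/6 = 1/6
(((z implies not y) implies y) implies (z and x)) implies (((z and x) implies z) implies (((z implies y) implies y) implies z)) = 1 implies 1/6 = 1/6
This gives 1/6 ≠ 1.

No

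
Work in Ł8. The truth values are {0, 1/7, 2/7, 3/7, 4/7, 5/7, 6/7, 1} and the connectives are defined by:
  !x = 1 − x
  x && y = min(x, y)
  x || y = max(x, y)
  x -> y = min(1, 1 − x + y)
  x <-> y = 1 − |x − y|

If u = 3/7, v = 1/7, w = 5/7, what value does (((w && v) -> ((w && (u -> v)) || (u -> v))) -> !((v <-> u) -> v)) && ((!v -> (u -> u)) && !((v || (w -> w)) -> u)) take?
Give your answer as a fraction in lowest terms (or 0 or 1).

4/7

w && v = 5/7 && 1/7 = 1/7
u -> v = 3/7 -> 1/7 = 5/7
w && (u -> v) = 5/7 && 5/7 = 5/7
u -> v = 3/7 -> 1/7 = 5/7
(w && (u -> v)) || (u -> v) = 5/7 || 5/7 = 5/7
(w && v) -> ((w && (u -> v)) || (u -> v)) = 1/7 -> 5/7 = 1
v <-> u = 1/7 <-> 3/7 = 5/7
(v <-> u) -> v = 5/7 -> 1/7 = 3/7
!((v <-> u) -> v) = !3/7 = 4/7
((w && v) -> ((w && (u -> v)) || (u -> v))) -> !((v <-> u) -> v) = 1 -> 4/7 = 4/7
!v = !1/7 = 6/7
u -> u = 3/7 -> 3/7 = 1
!v -> (u -> u) = 6/7 -> 1 = 1
w -> w = 5/7 -> 5/7 = 1
v || (w -> w) = 1/7 || 1 = 1
(v || (w -> w)) -> u = 1 -> 3/7 = 3/7
!((v || (w -> w)) -> u) = !3/7 = 4/7
(!v -> (u -> u)) && !((v || (w -> w)) -> u) = 1 && 4/7 = 4/7
(((w && v) -> ((w && (u -> v)) || (u -> v))) -> !((v <-> u) -> v)) && ((!v -> (u -> u)) && !((v || (w -> w)) -> u)) = 4/7 && 4/7 = 4/7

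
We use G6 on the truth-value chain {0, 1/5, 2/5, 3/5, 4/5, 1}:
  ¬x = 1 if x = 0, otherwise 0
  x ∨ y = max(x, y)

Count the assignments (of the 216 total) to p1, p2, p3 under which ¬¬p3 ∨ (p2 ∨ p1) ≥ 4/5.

200

value 1: 191 assignments (counts)
value 4/5: 9 assignments (counts)
value 3/5: 7 assignments
value 2/5: 5 assignments
value 1/5: 3 assignments
value 0: 1 assignment
So 200 of the 216 assignments meet the threshold.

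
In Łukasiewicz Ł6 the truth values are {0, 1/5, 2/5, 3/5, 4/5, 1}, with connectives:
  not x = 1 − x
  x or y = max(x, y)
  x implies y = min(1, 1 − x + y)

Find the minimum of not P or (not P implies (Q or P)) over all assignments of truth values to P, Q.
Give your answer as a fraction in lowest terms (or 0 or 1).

4/5

Take P = 1/5, Q = 0:
not P = not 1/5 = 4/5
not P = not 1/5 = 4/5
Q or P = 0 or 1/5 = 1/5
not P implies (Q or P) = 4/5 implies 1/5 = 2/5
not P or (not P implies (Q or P)) = 4/5 or 2/5 = 4/5
No assignment yields a value below 4/5, so this is the minimum.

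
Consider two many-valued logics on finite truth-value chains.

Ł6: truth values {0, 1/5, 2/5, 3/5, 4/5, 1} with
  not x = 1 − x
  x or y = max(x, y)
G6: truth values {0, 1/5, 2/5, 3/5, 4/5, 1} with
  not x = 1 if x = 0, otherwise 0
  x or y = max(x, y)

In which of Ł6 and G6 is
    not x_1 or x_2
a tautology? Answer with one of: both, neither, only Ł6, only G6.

neither

In Ł6: at x_1 = 1/5, x_2 = 0 the value is 4/5 — not a tautology.
In G6: at x_1 = 1/5, x_2 = 0 the value is 0 — not a tautology.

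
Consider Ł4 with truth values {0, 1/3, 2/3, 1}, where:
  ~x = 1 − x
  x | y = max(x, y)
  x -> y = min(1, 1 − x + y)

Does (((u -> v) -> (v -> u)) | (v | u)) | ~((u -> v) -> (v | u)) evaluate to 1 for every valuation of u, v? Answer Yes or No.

No

Counterexample: take u = 0, v = 1/3.
u -> v = 0 -> 1/3 = 1
v -> u = 1/3 -> 0 = 2/3
(u -> v) -> (v -> u) = 1 -> 2/3 = 2/3
v | u = 1/3 | 0 = 1/3
((u -> v) -> (v -> u)) | (v | u) = 2/3 | 1/3 = 2/3
u -> v = 0 -> 1/3 = 1
v | u = 1/3 | 0 = 1/3
(u -> v) -> (v | u) = 1 -> 1/3 = 1/3
~((u -> v) -> (v | u)) = ~1/3 = 2/3
(((u -> v) -> (v -> u)) | (v | u)) | ~((u -> v) -> (v | u)) = 2/3 | 2/3 = 2/3
This gives 2/3 ≠ 1.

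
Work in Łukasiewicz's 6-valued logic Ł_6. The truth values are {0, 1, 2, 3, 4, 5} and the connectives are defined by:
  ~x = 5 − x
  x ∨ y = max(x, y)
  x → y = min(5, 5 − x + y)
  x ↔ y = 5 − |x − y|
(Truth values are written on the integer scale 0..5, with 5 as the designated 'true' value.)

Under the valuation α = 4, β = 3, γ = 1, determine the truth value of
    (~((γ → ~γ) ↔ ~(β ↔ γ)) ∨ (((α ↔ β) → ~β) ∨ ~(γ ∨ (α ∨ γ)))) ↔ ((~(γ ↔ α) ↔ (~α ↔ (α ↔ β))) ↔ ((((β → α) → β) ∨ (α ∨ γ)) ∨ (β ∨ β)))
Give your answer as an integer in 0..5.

3

~γ = ~1 = 4
γ → ~γ = 1 → 4 = 5
β ↔ γ = 3 ↔ 1 = 3
~(β ↔ γ) = ~3 = 2
(γ → ~γ) ↔ ~(β ↔ γ) = 5 ↔ 2 = 2
~((γ → ~γ) ↔ ~(β ↔ γ)) = ~2 = 3
α ↔ β = 4 ↔ 3 = 4
~β = ~3 = 2
(α ↔ β) → ~β = 4 → 2 = 3
α ∨ γ = 4 ∨ 1 = 4
γ ∨ (α ∨ γ) = 1 ∨ 4 = 4
~(γ ∨ (α ∨ γ)) = ~4 = 1
((α ↔ β) → ~β) ∨ ~(γ ∨ (α ∨ γ)) = 3 ∨ 1 = 3
~((γ → ~γ) ↔ ~(β ↔ γ)) ∨ (((α ↔ β) → ~β) ∨ ~(γ ∨ (α ∨ γ))) = 3 ∨ 3 = 3
γ ↔ α = 1 ↔ 4 = 2
~(γ ↔ α) = ~2 = 3
~α = ~4 = 1
α ↔ β = 4 ↔ 3 = 4
~α ↔ (α ↔ β) = 1 ↔ 4 = 2
~(γ ↔ α) ↔ (~α ↔ (α ↔ β)) = 3 ↔ 2 = 4
β → α = 3 → 4 = 5
(β → α) → β = 5 → 3 = 3
α ∨ γ = 4 ∨ 1 = 4
((β → α) → β) ∨ (α ∨ γ) = 3 ∨ 4 = 4
β ∨ β = 3 ∨ 3 = 3
(((β → α) → β) ∨ (α ∨ γ)) ∨ (β ∨ β) = 4 ∨ 3 = 4
(~(γ ↔ α) ↔ (~α ↔ (α ↔ β))) ↔ ((((β → α) → β) ∨ (α ∨ γ)) ∨ (β ∨ β)) = 4 ↔ 4 = 5
(~((γ → ~γ) ↔ ~(β ↔ γ)) ∨ (((α ↔ β) → ~β) ∨ ~(γ ∨ (α ∨ γ)))) ↔ ((~(γ ↔ α) ↔ (~α ↔ (α ↔ β))) ↔ ((((β → α) → β) ∨ (α ∨ γ)) ∨ (β ∨ β))) = 3 ↔ 5 = 3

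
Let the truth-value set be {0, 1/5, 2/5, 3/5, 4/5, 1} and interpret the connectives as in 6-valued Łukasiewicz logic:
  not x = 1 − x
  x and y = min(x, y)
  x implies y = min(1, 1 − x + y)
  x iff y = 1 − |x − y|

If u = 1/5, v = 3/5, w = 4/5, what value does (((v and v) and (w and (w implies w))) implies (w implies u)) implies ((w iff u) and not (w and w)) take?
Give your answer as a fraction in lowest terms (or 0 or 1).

2/5

v and v = 3/5 and 3/5 = 3/5
w implies w = 4/5 implies 4/5 = 1
w and (w implies w) = 4/5 and 1 = 4/5
(v and v) and (w and (w implies w)) = 3/5 and 4/5 = 3/5
w implies u = 4/5 implies 1/5 = 2/5
((v and v) and (w and (w implies w))) implies (w implies u) = 3/5 implies 2/5 = 4/5
w iff u = 4/5 iff 1/5 = 2/5
w and w = 4/5 and 4/5 = 4/5
not (w and w) = not 4/5 = 1/5
(w iff u) and not (w and w) = 2/5 and 1/5 = 1/5
(((v and v) and (w and (w implies w))) implies (w implies u)) implies ((w iff u) and not (w and w)) = 4/5 implies 1/5 = 2/5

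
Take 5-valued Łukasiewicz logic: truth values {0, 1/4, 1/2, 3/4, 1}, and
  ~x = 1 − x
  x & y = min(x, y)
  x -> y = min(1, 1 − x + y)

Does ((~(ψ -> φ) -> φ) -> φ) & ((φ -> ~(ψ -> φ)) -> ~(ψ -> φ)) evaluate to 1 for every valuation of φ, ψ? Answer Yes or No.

No

Counterexample: take φ = 0, ψ = 0.
ψ -> φ = 0 -> 0 = 1
~(ψ -> φ) = ~1 = 0
~(ψ -> φ) -> φ = 0 -> 0 = 1
(~(ψ -> φ) -> φ) -> φ = 1 -> 0 = 0
φ -> ~(ψ -> φ) = 0 -> 0 = 1
(φ -> ~(ψ -> φ)) -> ~(ψ -> φ) = 1 -> 0 = 0
((~(ψ -> φ) -> φ) -> φ) & ((φ -> ~(ψ -> φ)) -> ~(ψ -> φ)) = 0 & 0 = 0
This gives 0 ≠ 1.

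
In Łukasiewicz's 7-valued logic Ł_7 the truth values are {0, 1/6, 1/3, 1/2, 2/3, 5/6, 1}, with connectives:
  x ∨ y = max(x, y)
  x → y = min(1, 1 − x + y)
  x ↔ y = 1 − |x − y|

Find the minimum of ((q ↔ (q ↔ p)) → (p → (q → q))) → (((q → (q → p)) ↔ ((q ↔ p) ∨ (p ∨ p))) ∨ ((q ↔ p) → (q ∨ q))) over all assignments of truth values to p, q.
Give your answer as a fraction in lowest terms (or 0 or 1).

Take p = 1/2, q = 0:
q ↔ p = 0 ↔ 1/2 = 1/2
q ↔ (q ↔ p) = 0 ↔ 1/2 = 1/2
q → q = 0 → 0 = 1
p → (q → q) = 1/2 → 1 = 1
(q ↔ (q ↔ p)) → (p → (q → q)) = 1/2 → 1 = 1
q → p = 0 → 1/2 = 1
q → (q → p) = 0 → 1 = 1
q ↔ p = 0 ↔ 1/2 = 1/2
p ∨ p = 1/2 ∨ 1/2 = 1/2
(q ↔ p) ∨ (p ∨ p) = 1/2 ∨ 1/2 = 1/2
(q → (q → p)) ↔ ((q ↔ p) ∨ (p ∨ p)) = 1 ↔ 1/2 = 1/2
q ↔ p = 0 ↔ 1/2 = 1/2
q ∨ q = 0 ∨ 0 = 0
(q ↔ p) → (q ∨ q) = 1/2 → 0 = 1/2
((q → (q → p)) ↔ ((q ↔ p) ∨ (p ∨ p))) ∨ ((q ↔ p) → (q ∨ q)) = 1/2 ∨ 1/2 = 1/2
((q ↔ (q ↔ p)) → (p → (q → q))) → (((q → (q → p)) ↔ ((q ↔ p) ∨ (p ∨ p))) ∨ ((q ↔ p) → (q ∨ q))) = 1 → 1/2 = 1/2
No assignment yields a value below 1/2, so this is the minimum.

1/2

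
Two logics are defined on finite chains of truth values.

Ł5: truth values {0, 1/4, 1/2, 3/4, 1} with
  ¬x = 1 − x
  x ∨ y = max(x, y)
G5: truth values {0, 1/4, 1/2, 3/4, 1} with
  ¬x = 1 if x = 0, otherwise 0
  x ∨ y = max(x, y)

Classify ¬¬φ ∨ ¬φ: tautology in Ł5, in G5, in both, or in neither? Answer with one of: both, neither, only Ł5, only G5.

only G5

In Ł5: at φ = 1/4 the value is 3/4 — not a tautology.
In G5: every assignment gives 1 — tautology.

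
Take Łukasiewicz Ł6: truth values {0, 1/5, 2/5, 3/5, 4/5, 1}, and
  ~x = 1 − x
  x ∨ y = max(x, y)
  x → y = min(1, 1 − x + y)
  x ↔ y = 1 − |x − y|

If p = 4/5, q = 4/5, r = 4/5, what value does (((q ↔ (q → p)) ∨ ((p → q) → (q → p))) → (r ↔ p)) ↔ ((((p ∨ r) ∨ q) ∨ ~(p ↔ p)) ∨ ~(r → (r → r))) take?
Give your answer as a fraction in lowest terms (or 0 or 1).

q → p = 4/5 → 4/5 = 1
q ↔ (q → p) = 4/5 ↔ 1 = 4/5
p → q = 4/5 → 4/5 = 1
q → p = 4/5 → 4/5 = 1
(p → q) → (q → p) = 1 → 1 = 1
(q ↔ (q → p)) ∨ ((p → q) → (q → p)) = 4/5 ∨ 1 = 1
r ↔ p = 4/5 ↔ 4/5 = 1
((q ↔ (q → p)) ∨ ((p → q) → (q → p))) → (r ↔ p) = 1 → 1 = 1
p ∨ r = 4/5 ∨ 4/5 = 4/5
(p ∨ r) ∨ q = 4/5 ∨ 4/5 = 4/5
p ↔ p = 4/5 ↔ 4/5 = 1
~(p ↔ p) = ~1 = 0
((p ∨ r) ∨ q) ∨ ~(p ↔ p) = 4/5 ∨ 0 = 4/5
r → r = 4/5 → 4/5 = 1
r → (r → r) = 4/5 → 1 = 1
~(r → (r → r)) = ~1 = 0
(((p ∨ r) ∨ q) ∨ ~(p ↔ p)) ∨ ~(r → (r → r)) = 4/5 ∨ 0 = 4/5
(((q ↔ (q → p)) ∨ ((p → q) → (q → p))) → (r ↔ p)) ↔ ((((p ∨ r) ∨ q) ∨ ~(p ↔ p)) ∨ ~(r → (r → r))) = 1 ↔ 4/5 = 4/5

4/5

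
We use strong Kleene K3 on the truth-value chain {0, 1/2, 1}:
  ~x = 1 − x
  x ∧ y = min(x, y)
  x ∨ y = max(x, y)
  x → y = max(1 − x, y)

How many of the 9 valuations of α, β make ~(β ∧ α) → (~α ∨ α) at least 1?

6

α = 0, β = 0 ↦ 1  ≥
α = 0, β = 1/2 ↦ 1  ≥
α = 0, β = 1 ↦ 1  ≥
α = 1/2, β = 0 ↦ 1/2  <
α = 1/2, β = 1/2 ↦ 1/2  <
α = 1/2, β = 1 ↦ 1/2  <
α = 1, β = 0 ↦ 1  ≥
α = 1, β = 1/2 ↦ 1  ≥
α = 1, β = 1 ↦ 1  ≥
So 6 of the 9 assignments meet the threshold.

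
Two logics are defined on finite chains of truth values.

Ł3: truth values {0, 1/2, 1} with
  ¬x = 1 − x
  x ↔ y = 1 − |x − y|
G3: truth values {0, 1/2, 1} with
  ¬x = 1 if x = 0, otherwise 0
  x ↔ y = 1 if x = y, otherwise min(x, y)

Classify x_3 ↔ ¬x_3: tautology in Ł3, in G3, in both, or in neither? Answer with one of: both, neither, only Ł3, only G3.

neither

In Ł3: at x_3 = 0 the value is 0 — not a tautology.
In G3: at x_3 = 0 the value is 0 — not a tautology.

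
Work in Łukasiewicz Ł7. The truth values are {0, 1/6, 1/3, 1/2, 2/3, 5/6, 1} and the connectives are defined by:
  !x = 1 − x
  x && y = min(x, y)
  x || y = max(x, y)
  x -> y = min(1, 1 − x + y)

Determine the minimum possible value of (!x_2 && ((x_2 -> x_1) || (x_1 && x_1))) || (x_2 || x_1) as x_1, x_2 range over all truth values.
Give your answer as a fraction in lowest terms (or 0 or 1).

Take x_1 = 0, x_2 = 1/2:
!x_2 = !1/2 = 1/2
x_2 -> x_1 = 1/2 -> 0 = 1/2
x_1 && x_1 = 0 && 0 = 0
(x_2 -> x_1) || (x_1 && x_1) = 1/2 || 0 = 1/2
!x_2 && ((x_2 -> x_1) || (x_1 && x_1)) = 1/2 && 1/2 = 1/2
x_2 || x_1 = 1/2 || 0 = 1/2
(!x_2 && ((x_2 -> x_1) || (x_1 && x_1))) || (x_2 || x_1) = 1/2 || 1/2 = 1/2
No assignment yields a value below 1/2, so this is the minimum.

1/2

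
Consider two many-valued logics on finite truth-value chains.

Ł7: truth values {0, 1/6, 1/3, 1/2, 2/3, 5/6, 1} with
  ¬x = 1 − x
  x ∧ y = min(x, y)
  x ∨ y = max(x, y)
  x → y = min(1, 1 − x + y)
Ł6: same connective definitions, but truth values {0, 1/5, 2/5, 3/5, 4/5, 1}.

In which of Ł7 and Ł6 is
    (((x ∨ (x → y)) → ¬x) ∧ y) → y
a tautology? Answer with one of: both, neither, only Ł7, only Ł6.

both

In Ł7: every assignment gives 1 — tautology.
In Ł6: every assignment gives 1 — tautology.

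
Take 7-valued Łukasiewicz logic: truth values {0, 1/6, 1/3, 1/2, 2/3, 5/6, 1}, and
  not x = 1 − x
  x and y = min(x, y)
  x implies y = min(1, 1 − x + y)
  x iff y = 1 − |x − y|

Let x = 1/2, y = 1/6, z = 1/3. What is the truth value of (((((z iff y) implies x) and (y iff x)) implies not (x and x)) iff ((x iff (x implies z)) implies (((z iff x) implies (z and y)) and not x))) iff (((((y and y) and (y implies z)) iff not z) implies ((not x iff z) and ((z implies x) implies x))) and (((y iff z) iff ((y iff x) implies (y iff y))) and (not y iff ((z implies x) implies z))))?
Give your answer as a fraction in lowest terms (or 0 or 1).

z iff y = 1/3 iff 1/6 = 5/6
(z iff y) implies x = 5/6 implies 1/2 = 2/3
y iff x = 1/6 iff 1/2 = 2/3
((z iff y) implies x) and (y iff x) = 2/3 and 2/3 = 2/3
x and x = 1/2 and 1/2 = 1/2
not (x and x) = not 1/2 = 1/2
(((z iff y) implies x) and (y iff x)) implies not (x and x) = 2/3 implies 1/2 = 5/6
x implies z = 1/2 implies 1/3 = 5/6
x iff (x implies z) = 1/2 iff 5/6 = 2/3
z iff x = 1/3 iff 1/2 = 5/6
z and y = 1/3 and 1/6 = 1/6
(z iff x) implies (z and y) = 5/6 implies 1/6 = 1/3
not x = not 1/2 = 1/2
((z iff x) implies (z and y)) and not x = 1/3 and 1/2 = 1/3
(x iff (x implies z)) implies (((z iff x) implies (z and y)) and not x) = 2/3 implies 1/3 = 2/3
((((z iff y) implies x) and (y iff x)) implies not (x and x)) iff ((x iff (x implies z)) implies (((z iff x) implies (z and y)) and not x)) = 5/6 iff 2/3 = 5/6
y and y = 1/6 and 1/6 = 1/6
y implies z = 1/6 implies 1/3 = 1
(y and y) and (y implies z) = 1/6 and 1 = 1/6
not z = not 1/3 = 2/3
((y and y) and (y implies z)) iff not z = 1/6 iff 2/3 = 1/2
not x = not 1/2 = 1/2
not x iff z = 1/2 iff 1/3 = 5/6
z implies x = 1/3 implies 1/2 = 1
(z implies x) implies x = 1 implies 1/2 = 1/2
(not x iff z) and ((z implies x) implies x) = 5/6 and 1/2 = 1/2
(((y and y) and (y implies z)) iff not z) implies ((not x iff z) and ((z implies x) implies x)) = 1/2 implies 1/2 = 1
y iff z = 1/6 iff 1/3 = 5/6
y iff x = 1/6 iff 1/2 = 2/3
y iff y = 1/6 iff 1/6 = 1
(y iff x) implies (y iff y) = 2/3 implies 1 = 1
(y iff z) iff ((y iff x) implies (y iff y)) = 5/6 iff 1 = 5/6
not y = not 1/6 = 5/6
z implies x = 1/3 implies 1/2 = 1
(z implies x) implies z = 1 implies 1/3 = 1/3
not y iff ((z implies x) implies z) = 5/6 iff 1/3 = 1/2
((y iff z) iff ((y iff x) implies (y iff y))) and (not y iff ((z implies x) implies z)) = 5/6 and 1/2 = 1/2
((((y and y) and (y implies z)) iff not z) implies ((not x iff z) and ((z implies x) implies x))) and (((y iff z) iff ((y iff x) implies (y iff y))) and (not y iff ((z implies x) implies z))) = 1 and 1/2 = 1/2
(((((z iff y) implies x) and (y iff x)) implies not (x and x)) iff ((x iff (x implies z)) implies (((z iff x) implies (z and y)) and not x))) iff (((((y and y) and (y implies z)) iff not z) implies ((not x iff z) and ((z implies x) implies x))) and (((y iff z) iff ((y iff x) implies (y iff y))) and (not y iff ((z implies x) implies z)))) = 5/6 iff 1/2 = 2/3

2/3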